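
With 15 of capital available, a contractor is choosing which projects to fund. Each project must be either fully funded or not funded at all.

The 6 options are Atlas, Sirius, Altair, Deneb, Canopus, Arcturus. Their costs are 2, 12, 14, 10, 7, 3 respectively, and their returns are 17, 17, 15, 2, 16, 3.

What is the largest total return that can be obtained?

36

Atlas + Canopus + Arcturus: cost 2 + 7 + 3 = 12 ≤ 15, return 17 + 16 + 3 = 36.
Atlas + Sirius: cost 2 + 12 = 14 ≤ 15, return 17 + 17 = 34.
Best is Atlas, Canopus, and Arcturus with total return 36.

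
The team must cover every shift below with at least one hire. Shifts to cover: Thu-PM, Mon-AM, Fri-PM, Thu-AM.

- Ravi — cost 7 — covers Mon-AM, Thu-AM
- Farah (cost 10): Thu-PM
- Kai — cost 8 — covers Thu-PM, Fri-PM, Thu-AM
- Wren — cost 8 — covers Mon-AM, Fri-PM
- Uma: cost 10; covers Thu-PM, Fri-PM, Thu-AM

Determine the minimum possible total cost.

15

This is a weighted set-cover instance.
Choose Ravi and Kai: together they cover Thu-PM, Mon-AM, Fri-PM, Thu-AM — every shift.
Total cost: 7 + 8 = 15.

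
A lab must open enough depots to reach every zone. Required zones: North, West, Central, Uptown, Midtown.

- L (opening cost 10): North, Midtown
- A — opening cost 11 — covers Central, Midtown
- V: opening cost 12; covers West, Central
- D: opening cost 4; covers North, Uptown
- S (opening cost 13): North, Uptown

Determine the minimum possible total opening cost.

The greedy cost-per-new-zone heuristic would pick D, A, and V for 27, but a cheaper cover exists.
Choose L, V, and D: together they cover North, West, Central, Uptown, Midtown — every zone.
Total opening cost: 10 + 12 + 4 = 26.
No cover costs less than 26.

26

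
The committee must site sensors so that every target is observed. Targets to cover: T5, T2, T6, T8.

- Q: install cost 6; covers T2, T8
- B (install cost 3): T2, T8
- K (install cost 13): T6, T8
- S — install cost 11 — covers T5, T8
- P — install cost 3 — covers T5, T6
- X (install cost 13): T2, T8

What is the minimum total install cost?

This is an integer covering problem.
Choose B and P: together they cover T5, T2, T6, T8 — every target.
Total install cost: 3 + 3 = 6.
No cover costs less than 6.

6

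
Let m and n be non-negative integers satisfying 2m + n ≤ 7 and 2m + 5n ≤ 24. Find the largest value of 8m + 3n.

(m,n)=(3,1): 2·3+1·1=7≤7, 2·3+5·1=11≤24, objective 27.
(m,n)=(3,0): 2·3+1·0=6≤7, 2·3+5·0=6≤24, objective 24.
The best lattice point is (3,1), giving 27.

27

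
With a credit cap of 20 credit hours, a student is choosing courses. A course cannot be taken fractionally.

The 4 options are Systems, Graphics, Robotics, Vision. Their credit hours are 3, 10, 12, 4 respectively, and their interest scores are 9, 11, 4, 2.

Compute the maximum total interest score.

This is a 0-1 knapsack instance.
Allowing fractional choices, the relaxed optimum would be about 23.0, but courses are indivisible.
Systems + Graphics + Vision: credit hours 3 + 10 + 4 = 17 ≤ 20, interest score 9 + 11 + 2 = 22.
Systems + Graphics: credit hours 3 + 10 = 13 ≤ 20, interest score 9 + 11 = 20.
Systems + Robotics + Vision: credit hours 3 + 12 + 4 = 19 ≤ 20, interest score 9 + 4 + 2 = 15.
Best is Systems, Graphics, and Vision with total interest score 22.

22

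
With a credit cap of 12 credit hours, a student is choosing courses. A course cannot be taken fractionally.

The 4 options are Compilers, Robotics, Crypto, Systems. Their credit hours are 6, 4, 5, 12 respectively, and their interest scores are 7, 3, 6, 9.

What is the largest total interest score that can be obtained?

13

Compilers + Crypto: credit hours 6 + 5 = 11 ≤ 12, interest score 7 + 6 = 13.
Compilers + Robotics: credit hours 6 + 4 = 10 ≤ 12, interest score 7 + 3 = 10.
Best is Compilers and Crypto with total interest score 13.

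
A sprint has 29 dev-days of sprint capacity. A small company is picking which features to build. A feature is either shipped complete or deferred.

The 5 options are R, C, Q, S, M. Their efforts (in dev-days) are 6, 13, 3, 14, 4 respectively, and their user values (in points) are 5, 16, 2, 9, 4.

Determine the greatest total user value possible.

This is an integer program with binary decision variables.
Allowing fractional choices, the relaxed optimum would be about 28.9, but features are indivisible.
R + C + Q + M: effort 6 + 13 + 3 + 4 = 26 ≤ 29, user value 5 + 16 + 2 + 4 = 27.
R + C + M: effort 6 + 13 + 4 = 23 ≤ 29, user value 5 + 16 + 4 = 25.
Best is R, C, Q, and M with total user value 27.

27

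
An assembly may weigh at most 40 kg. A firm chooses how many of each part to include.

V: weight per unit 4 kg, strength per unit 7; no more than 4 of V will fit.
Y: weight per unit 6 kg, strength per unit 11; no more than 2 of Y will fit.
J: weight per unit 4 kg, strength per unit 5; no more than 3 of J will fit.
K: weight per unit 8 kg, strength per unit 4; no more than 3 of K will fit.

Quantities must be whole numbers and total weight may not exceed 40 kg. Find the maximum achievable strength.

65

Y has the best ratio (11/6); taking only Y gives at most 2×11 = 22 (stopped by the supply cap of 2).
Mixing does better — 4×V, 2×Y, and 3×J: weight 40 ≤ 40, strength 4·7 + 2·11 + 3·5 = 65.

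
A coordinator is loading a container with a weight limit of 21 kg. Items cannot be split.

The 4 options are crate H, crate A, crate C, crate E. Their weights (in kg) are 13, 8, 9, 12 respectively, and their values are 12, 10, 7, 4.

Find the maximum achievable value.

Treat it as a binary knapsack problem.
Take crate H and crate A: weight 13 + 8 = 21 ≤ 21, value 12 + 10 = 22.
No other feasible combination does better.

22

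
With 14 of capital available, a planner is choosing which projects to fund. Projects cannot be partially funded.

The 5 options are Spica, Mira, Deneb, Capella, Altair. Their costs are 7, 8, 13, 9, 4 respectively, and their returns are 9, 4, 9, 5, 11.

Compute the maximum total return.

20

Allowing fractional choices, the relaxed optimum would be about 22.1, but projects are indivisible.
Capella + Altair: cost 9 + 4 = 13 ≤ 14, return 5 + 11 = 16.
Spica + Altair: cost 7 + 4 = 11 ≤ 14, return 9 + 11 = 20.
Mira + Altair: cost 8 + 4 = 12 ≤ 14, return 4 + 11 = 15.
Best is Spica and Altair with total return 20.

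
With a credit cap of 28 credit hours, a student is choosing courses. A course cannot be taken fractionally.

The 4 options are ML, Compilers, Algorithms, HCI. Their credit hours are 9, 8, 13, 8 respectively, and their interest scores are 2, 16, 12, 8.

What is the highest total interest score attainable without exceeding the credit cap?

Take Compilers and Algorithms: credit hours 8 + 13 = 21 ≤ 28, interest score 16 + 12 = 28.
No other feasible combination does better.

28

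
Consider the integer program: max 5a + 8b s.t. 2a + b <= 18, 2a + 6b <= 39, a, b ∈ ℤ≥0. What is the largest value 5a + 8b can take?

67

The continuous relaxation peaks at (6.9, 4.2) with value 68.10; rounding to a feasible lattice point costs some objective.
(a,b)=(7,4) is feasible, giving 67.
(a,b)=(6,4) is feasible, giving 62.
No feasible integer point exceeds 67.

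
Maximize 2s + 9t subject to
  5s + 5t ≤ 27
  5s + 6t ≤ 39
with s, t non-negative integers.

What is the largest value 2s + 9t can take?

45

(s,t)=(0,5): 5·0+5·5=25≤27, 5·0+6·5=30≤39, objective 45.
(s,t)=(1,4): 5·1+5·4=25≤27, 5·1+6·4=29≤39, objective 38.
No feasible integer point exceeds 45.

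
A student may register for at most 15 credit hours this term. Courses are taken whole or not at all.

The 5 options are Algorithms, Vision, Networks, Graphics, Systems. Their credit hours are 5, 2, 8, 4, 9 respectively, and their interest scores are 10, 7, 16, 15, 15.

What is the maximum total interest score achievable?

38

Take Vision, Networks, and Graphics: credit hours 2 + 8 + 4 = 14 ≤ 15, interest score 7 + 16 + 15 = 38.
No other feasible combination does better.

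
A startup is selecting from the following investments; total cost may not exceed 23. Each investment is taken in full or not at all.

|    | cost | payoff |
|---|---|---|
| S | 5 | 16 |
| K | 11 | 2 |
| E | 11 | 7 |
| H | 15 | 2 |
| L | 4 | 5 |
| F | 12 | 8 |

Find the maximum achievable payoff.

29

Treat it as a binary knapsack problem.
Allowing fractional choices, the relaxed optimum would be about 30.3, but investments are indivisible.
S + L + F: cost 5 + 4 + 12 = 21 ≤ 23, payoff 16 + 5 + 8 = 29.
S + E + L: cost 5 + 11 + 4 = 20 ≤ 23, payoff 16 + 7 + 5 = 28.
Best is S, L, and F with total payoff 29.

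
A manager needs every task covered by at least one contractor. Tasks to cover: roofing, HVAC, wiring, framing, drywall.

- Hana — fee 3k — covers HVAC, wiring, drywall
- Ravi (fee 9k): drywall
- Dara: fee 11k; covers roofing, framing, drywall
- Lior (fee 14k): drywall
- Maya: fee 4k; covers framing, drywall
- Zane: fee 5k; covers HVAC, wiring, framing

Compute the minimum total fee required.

14

The greedy cost-per-new-task heuristic would pick Hana, Maya, and Dara for 18, but a cheaper cover exists.
Choose Hana and Dara: together they cover roofing, HVAC, wiring, framing, drywall — every task.
Total fee: 3 + 11 = 14.
No cover costs less than 14.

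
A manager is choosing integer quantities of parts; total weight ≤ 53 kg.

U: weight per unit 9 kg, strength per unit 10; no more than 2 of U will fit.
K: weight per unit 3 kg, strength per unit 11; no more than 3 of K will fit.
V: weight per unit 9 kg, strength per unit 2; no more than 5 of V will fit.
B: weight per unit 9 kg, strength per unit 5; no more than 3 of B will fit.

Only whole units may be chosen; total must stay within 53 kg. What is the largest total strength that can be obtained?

63

2×U, 3×K, and 2×B: weight 45 ≤ 53, strength 2·10 + 3·11 + 2·5 = 63.
2×U, 3×K, 1×V, and 1×B: weight 45 ≤ 53, strength 2·10 + 3·11 + 1·2 + 1·5 = 60.
Best is 63.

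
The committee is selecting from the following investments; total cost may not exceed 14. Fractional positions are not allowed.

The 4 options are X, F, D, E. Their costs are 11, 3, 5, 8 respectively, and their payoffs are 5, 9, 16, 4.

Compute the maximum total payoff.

Take F and D: cost 3 + 5 = 8 ≤ 14, payoff 9 + 16 = 25.
No other feasible combination does better.

25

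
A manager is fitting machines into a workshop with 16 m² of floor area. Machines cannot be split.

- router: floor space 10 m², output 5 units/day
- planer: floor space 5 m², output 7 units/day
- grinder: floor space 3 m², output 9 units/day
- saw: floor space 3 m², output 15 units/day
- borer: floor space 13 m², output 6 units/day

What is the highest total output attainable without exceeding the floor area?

31

Allowing fractional choices, the relaxed optimum would be about 33.5, but machines are indivisible.
router + grinder + saw: floor space 10 + 3 + 3 = 16 ≤ 16, output 5 + 9 + 15 = 29.
planer + grinder + saw: floor space 5 + 3 + 3 = 11 ≤ 16, output 7 + 9 + 15 = 31.
Best is planer, grinder, and saw with total output 31.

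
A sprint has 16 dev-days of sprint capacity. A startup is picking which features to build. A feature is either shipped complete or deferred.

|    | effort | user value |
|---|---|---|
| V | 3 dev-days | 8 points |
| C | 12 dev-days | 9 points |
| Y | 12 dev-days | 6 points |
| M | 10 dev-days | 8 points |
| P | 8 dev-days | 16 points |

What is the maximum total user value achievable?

24

Take V and P: effort 3 + 8 = 11 ≤ 16, user value 8 + 16 = 24.
No other feasible combination does better.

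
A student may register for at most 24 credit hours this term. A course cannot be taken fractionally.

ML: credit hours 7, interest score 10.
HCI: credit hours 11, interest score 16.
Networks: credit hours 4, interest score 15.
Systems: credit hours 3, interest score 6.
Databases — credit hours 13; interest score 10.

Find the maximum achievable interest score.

41

This is a 0-1 knapsack instance.
ML + HCI + Networks: credit hours 7 + 11 + 4 = 22 ≤ 24, interest score 10 + 16 + 15 = 41.
HCI + Networks + Systems: credit hours 11 + 4 + 3 = 18 ≤ 24, interest score 16 + 15 + 6 = 37.
ML + Networks + Databases: credit hours 7 + 4 + 13 = 24 ≤ 24, interest score 10 + 15 + 10 = 35.
Best is ML, HCI, and Networks with total interest score 41.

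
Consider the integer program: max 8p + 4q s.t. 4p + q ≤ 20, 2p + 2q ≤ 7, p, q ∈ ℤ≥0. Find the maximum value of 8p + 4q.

The continuous relaxation peaks at (3.5, 0) with value 28.00; rounding to a feasible lattice point costs some objective.
(p,q)=(3,0): 4·3+1·0=12≤20, 2·3+2·0=6≤7, objective 24.
(p,q)=(2,1): 4·2+1·1=9≤20, 2·2+2·1=6≤7, objective 20.
(p,q)=(2,0): 4·2+1·0=8≤20, 2·2+2·0=4≤7, objective 16.
No feasible integer point exceeds 24.

24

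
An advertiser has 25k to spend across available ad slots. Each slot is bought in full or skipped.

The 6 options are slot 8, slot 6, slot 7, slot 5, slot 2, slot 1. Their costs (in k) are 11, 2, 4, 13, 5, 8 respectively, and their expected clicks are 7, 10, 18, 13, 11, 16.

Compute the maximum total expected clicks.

Allowing fractional choices, the relaxed optimum would be about 61.0, but ad slots are indivisible.
slot 6 + slot 7 + slot 5 + slot 2: cost 2 + 4 + 13 + 5 = 24 ≤ 25, expected clicks 10 + 18 + 13 + 11 = 52.
slot 8 + slot 6 + slot 7 + slot 1: cost 11 + 2 + 4 + 8 = 25 ≤ 25, expected clicks 7 + 10 + 18 + 16 = 51.
slot 6 + slot 7 + slot 2 + slot 1: cost 2 + 4 + 5 + 8 = 19 ≤ 25, expected clicks 10 + 18 + 11 + 16 = 55.
Best is slot 6, slot 7, slot 2, and slot 1 with total expected clicks 55.

55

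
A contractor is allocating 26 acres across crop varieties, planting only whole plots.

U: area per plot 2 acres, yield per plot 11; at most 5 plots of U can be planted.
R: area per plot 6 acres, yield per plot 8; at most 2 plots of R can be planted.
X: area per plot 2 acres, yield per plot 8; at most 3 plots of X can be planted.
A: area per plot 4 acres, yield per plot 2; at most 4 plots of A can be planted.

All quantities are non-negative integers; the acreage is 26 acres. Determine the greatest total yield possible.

89

This is a bounded integer knapsack.
U has the best ratio (11/2); taking only U gives at most 5×11 = 55 (stopped by the supply cap of 5).
Mixing does better — 5×U, 1×R, 3×X, and 1×A: area 26 ≤ 26, yield 5·11 + 1·8 + 3·8 + 1·2 = 89.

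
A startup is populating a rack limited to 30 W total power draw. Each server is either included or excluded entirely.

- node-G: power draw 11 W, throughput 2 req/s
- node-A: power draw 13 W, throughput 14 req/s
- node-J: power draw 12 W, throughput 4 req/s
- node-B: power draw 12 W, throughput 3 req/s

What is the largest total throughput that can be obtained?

18

Take node-A and node-J: power draw 13 + 12 = 25 ≤ 30, throughput 14 + 4 = 18.
No other feasible combination does better.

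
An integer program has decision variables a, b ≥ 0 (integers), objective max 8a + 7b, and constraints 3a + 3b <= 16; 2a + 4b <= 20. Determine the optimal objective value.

The continuous relaxation peaks at (5.33, 0) with value 42.67; rounding to a feasible lattice point costs some objective.
(a,b)=(5,0): 3·5+3·0=15≤16, 2·5+4·0=10≤20, objective 40.
(a,b)=(4,1): 3·4+3·1=15≤16, 2·4+4·1=12≤20, objective 39.
(a,b)=(4,0): 3·4+3·0=12≤16, 2·4+4·0=8≤20, objective 32.
Maximum is 40 at (a,b)=(5,0).

40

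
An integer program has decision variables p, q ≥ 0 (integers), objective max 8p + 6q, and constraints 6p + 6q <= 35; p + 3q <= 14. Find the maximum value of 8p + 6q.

40

The continuous relaxation peaks at (5.83, 0) with value 46.67; rounding to a feasible lattice point costs some objective.
(p,q)=(5,0): 6·5+6·0=30≤35, 1·5+3·0=5≤14, objective 40.
(p,q)=(4,1): 6·4+6·1=30≤35, 1·4+3·1=7≤14, objective 38.
(p,q)=(4,0): 6·4+6·0=24≤35, 1·4+3·0=4≤14, objective 32.
Maximum is 40 at (p,q)=(5,0).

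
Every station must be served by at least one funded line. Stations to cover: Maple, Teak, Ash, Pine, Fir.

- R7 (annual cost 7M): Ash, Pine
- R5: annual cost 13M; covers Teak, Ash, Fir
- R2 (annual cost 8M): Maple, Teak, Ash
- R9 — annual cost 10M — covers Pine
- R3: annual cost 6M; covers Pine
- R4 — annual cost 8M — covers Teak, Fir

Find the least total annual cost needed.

This is an integer covering problem.
Choose R2, R3, and R4: together they cover Maple, Teak, Ash, Pine, Fir — every station.
Total annual cost: 8 + 6 + 8 = 22.

22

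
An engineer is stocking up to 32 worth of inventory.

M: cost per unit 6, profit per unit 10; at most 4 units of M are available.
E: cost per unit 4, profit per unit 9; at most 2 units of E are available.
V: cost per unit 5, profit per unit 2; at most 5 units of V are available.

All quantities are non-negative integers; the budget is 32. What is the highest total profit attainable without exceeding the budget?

4×M and 2×E: cost 32 ≤ 32, profit 4·10 + 2·9 = 58.
3×M, 2×E, and 1×V: cost 31 ≤ 32, profit 3·10 + 2·9 + 1·2 = 50.
Best is 58.

58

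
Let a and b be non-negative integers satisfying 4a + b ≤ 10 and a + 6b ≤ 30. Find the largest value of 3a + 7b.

35

(a,b)=(0,5): 4·0+1·5=5≤10, 1·0+6·5=30≤30, objective 35.
(a,b)=(1,4): 4·1+1·4=8≤10, 1·1+6·4=25≤30, objective 31.
No feasible integer point exceeds 35.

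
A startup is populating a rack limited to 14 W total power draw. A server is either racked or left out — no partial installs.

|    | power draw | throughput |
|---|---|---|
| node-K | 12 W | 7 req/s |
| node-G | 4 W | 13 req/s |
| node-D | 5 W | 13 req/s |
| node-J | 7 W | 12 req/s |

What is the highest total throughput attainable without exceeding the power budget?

26

node-D + node-J: power draw 5 + 7 = 12 ≤ 14, throughput 13 + 12 = 25.
node-G + node-D: power draw 4 + 5 = 9 ≤ 14, throughput 13 + 13 = 26.
node-G + node-J: power draw 4 + 7 = 11 ≤ 14, throughput 13 + 12 = 25.
Best is node-G and node-D with total throughput 26.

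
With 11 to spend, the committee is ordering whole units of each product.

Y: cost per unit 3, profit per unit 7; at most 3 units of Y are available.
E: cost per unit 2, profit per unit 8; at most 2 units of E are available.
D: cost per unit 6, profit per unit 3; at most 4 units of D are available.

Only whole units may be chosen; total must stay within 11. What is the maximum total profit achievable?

30

This is a bounded integer knapsack.
E has the best ratio (8/2); taking only E gives at most 2×8 = 16 (stopped by the supply cap of 2).
Mixing does better — 2×Y and 2×E: cost 10 ≤ 11, profit 2·7 + 2·8 = 30.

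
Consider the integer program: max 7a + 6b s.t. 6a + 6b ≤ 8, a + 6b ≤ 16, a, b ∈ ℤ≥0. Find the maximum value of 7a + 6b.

7

Relaxing integrality, the LP optimum is 9.33 at (a,b) = (1.33, 0), which is not an integer point.
(a,b)=(1,0): 6·1+6·0=6≤8, 1·1+6·0=1≤16, objective 7.
(a,b)=(0,1): 6·0+6·1=6≤8, 1·0+6·1=6≤16, objective 6.
(a,b)=(0,0): 6·0+6·0=0≤8, 1·0+6·0=0≤16, objective 0.
No feasible integer point exceeds 7.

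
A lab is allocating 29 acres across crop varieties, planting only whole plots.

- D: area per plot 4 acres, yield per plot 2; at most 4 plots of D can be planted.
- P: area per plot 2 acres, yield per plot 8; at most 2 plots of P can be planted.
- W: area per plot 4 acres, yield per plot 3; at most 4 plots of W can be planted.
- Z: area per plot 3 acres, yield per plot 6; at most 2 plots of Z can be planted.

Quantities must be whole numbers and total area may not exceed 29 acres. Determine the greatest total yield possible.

This is a bounded integer knapsack.
Take 2×P, 4×W, and 2×Z: area 26 ≤ 29, yield 2·8 + 4·3 + 2·6 = 40.
P has the best ratio (8/2) and is taken to its limit of 2; remaining capacity is filled optimally with the others.

40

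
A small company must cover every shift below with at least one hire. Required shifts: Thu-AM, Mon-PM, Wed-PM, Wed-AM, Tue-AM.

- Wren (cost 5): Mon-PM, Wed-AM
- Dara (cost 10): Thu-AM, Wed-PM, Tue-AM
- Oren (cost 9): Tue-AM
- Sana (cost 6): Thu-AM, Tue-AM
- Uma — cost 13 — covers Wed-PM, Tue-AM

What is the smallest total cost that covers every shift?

15

The greedy cost-per-new-shift heuristic would pick Wren, Sana, and Dara for 21, but a cheaper cover exists.
Choose Wren and Dara: together they cover Thu-AM, Mon-PM, Wed-PM, Wed-AM, Tue-AM — every shift.
Total cost: 5 + 10 = 15.
No cover costs less than 15.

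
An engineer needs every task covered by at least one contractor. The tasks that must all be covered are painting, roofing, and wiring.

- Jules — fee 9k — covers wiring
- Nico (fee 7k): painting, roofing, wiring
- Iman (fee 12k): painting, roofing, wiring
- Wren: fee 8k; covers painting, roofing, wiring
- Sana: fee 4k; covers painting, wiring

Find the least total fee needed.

7

This is a weighted set-cover instance.
The greedy cost-per-new-task heuristic would pick Sana and Nico for 11, but a cheaper cover exists.
Nico alone covers painting, roofing, wiring — every task.
Total fee: 7.
No cover costs less than 7.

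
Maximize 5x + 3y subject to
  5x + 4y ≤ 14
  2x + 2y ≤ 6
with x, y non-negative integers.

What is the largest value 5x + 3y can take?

13

(x,y)=(2,1) is feasible, giving 13.
(x,y)=(1,2) is feasible, giving 11.
No feasible integer point exceeds 13.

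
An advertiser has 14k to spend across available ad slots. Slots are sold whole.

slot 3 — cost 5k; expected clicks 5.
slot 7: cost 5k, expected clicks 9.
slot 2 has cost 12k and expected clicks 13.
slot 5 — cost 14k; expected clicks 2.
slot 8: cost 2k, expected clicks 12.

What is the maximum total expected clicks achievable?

26

Allowing fractional choices, the relaxed optimum would be about 28.6, but ad slots are indivisible.
slot 7 + slot 8: cost 5 + 2 = 7 ≤ 14, expected clicks 9 + 12 = 21.
slot 3 + slot 7 + slot 8: cost 5 + 5 + 2 = 12 ≤ 14, expected clicks 5 + 9 + 12 = 26.
slot 2 + slot 8: cost 12 + 2 = 14 ≤ 14, expected clicks 13 + 12 = 25.
Best is slot 3, slot 7, and slot 8 with total expected clicks 26.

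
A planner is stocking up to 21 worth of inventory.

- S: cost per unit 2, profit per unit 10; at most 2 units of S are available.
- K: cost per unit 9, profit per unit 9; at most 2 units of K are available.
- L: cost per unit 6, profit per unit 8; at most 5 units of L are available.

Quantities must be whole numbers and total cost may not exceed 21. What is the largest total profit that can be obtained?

37

Take 2×S, 1×K, and 1×L: cost 19 ≤ 21, profit 2·10 + 1·9 + 1·8 = 37.
S has the best ratio (10/2) and is taken to its limit of 2; remaining capacity is filled optimally with the others.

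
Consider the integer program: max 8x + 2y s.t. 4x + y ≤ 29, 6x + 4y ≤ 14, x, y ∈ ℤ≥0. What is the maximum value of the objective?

(x,y)=(2,0) is feasible, giving 16.
(x,y)=(1,1) is feasible, giving 10.
(x,y)=(1,0) is feasible, giving 8.
Maximum is 16 at (x,y)=(2,0).

16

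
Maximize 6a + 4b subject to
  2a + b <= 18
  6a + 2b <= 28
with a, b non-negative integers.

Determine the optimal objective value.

(a,b)=(0,14): 2·0+1·14=14≤18, 6·0+2·14=28≤28, objective 56.
(a,b)=(0,13): 2·0+1·13=13≤18, 6·0+2·13=26≤28, objective 52.
The best lattice point is (0,14), giving 56.

56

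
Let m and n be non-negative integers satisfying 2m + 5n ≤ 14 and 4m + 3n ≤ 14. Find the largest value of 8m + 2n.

The continuous relaxation peaks at (3.5, 0) with value 28.00; rounding to a feasible lattice point costs some objective.
(m,n)=(3,0): 2·3+5·0=6≤14, 4·3+3·0=12≤14, objective 24.
(m,n)=(2,1): 2·2+5·1=9≤14, 4·2+3·1=11≤14, objective 18.
(m,n)=(2,0): 2·2+5·0=4≤14, 4·2+3·0=8≤14, objective 16.
No feasible integer point exceeds 24.

24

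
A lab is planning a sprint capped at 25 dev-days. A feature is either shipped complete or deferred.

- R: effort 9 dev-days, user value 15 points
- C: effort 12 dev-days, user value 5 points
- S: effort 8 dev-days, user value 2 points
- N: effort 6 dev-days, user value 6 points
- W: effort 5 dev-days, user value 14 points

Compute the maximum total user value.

35

Take R, N, and W: effort 9 + 6 + 5 = 20 ≤ 25, user value 15 + 6 + 14 = 35.
No other feasible combination does better.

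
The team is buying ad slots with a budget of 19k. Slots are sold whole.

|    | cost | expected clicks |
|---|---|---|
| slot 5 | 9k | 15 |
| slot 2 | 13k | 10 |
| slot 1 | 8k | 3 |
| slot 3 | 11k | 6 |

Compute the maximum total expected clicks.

slot 5: cost 9 ≤ 19, expected clicks 15.
slot 2: cost 13 ≤ 19, expected clicks 10.
slot 5 + slot 1: cost 9 + 8 = 17 ≤ 19, expected clicks 15 + 3 = 18.
Best is slot 5 and slot 1 with total expected clicks 18.

18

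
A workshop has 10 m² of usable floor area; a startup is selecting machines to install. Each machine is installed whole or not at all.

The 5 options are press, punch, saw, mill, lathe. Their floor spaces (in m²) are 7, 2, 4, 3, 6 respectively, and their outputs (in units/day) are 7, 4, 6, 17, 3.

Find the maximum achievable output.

27

Treat it as a binary knapsack problem.
Allowing fractional choices, the relaxed optimum would be about 28.0, but machines are indivisible.
punch + saw + mill: floor space 2 + 4 + 3 = 9 ≤ 10, output 4 + 6 + 17 = 27.
press + mill: floor space 7 + 3 = 10 ≤ 10, output 7 + 17 = 24.
saw + mill: floor space 4 + 3 = 7 ≤ 10, output 6 + 17 = 23.
Best is punch, saw, and mill with total output 27.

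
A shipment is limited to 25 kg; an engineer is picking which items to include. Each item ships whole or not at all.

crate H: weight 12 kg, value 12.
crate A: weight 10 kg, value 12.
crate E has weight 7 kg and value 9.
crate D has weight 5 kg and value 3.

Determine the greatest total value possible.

24

Treat it as a binary knapsack problem.
crate A + crate E + crate D: weight 10 + 7 + 5 = 22 ≤ 25, value 12 + 9 + 3 = 24.
crate H + crate A: weight 12 + 10 = 22 ≤ 25, value 12 + 12 = 24.
The maximum value is 24; one optimal choice is crate H and crate A.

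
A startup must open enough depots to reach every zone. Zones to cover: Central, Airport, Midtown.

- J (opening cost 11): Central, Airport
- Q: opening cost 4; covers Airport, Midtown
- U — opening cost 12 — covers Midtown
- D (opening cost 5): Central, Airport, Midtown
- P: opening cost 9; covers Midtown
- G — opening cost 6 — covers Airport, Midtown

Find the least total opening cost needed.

5

D alone covers Central, Airport, Midtown — every zone.
Total opening cost: 5.
No cover costs less than 5.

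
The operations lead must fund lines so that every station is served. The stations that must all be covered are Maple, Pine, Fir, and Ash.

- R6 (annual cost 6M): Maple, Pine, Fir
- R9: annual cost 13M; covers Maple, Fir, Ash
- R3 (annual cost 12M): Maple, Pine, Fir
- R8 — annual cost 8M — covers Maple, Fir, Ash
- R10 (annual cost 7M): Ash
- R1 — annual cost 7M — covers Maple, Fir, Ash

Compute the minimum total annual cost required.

This is an integer covering problem.
Choose R6 and R10: together they cover Maple, Pine, Fir, Ash — every station.
Total annual cost: 6 + 7 = 13.

13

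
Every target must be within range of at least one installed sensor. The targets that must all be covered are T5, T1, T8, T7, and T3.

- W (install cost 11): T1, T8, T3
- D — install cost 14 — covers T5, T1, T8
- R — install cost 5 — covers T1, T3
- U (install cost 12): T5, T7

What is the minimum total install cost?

This is a weighted set-cover instance.
The greedy cost-per-new-target heuristic would pick R, U, and W for 28, but a cheaper cover exists.
Choose W and U: together they cover T5, T1, T8, T7, T3 — every target.
Total install cost: 11 + 12 = 23.
No cover costs less than 23.

23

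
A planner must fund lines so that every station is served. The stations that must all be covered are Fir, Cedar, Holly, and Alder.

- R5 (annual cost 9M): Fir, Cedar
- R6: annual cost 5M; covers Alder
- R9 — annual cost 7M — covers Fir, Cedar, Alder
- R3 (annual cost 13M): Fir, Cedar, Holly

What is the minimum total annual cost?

The greedy cost-per-new-station heuristic would pick R9 and R3 for 20, but a cheaper cover exists.
Choose R6 and R3: together they cover Fir, Cedar, Holly, Alder — every station.
Total annual cost: 5 + 13 = 18.
No cover costs less than 18.

18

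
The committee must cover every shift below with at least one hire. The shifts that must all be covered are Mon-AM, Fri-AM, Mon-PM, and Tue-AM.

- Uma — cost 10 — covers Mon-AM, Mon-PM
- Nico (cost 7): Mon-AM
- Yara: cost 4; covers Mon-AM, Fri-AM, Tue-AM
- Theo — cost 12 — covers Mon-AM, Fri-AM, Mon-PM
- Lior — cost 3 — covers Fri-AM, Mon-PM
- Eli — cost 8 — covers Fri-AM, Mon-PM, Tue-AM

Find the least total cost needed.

This is an integer covering problem.
Choose Yara and Lior: together they cover Mon-AM, Fri-AM, Mon-PM, Tue-AM — every shift.
Total cost: 4 + 3 = 7.
No cover costs less than 7.

7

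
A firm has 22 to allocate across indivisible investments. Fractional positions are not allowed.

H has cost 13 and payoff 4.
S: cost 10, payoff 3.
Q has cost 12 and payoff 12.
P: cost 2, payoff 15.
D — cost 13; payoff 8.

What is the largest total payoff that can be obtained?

Allowing fractional choices, the relaxed optimum would be about 31.9, but investments are indivisible.
H + P: cost 13 + 2 = 15 ≤ 22, payoff 4 + 15 = 19.
P + D: cost 2 + 13 = 15 ≤ 22, payoff 15 + 8 = 23.
Q + P: cost 12 + 2 = 14 ≤ 22, payoff 12 + 15 = 27.
Best is Q and P with total payoff 27.

27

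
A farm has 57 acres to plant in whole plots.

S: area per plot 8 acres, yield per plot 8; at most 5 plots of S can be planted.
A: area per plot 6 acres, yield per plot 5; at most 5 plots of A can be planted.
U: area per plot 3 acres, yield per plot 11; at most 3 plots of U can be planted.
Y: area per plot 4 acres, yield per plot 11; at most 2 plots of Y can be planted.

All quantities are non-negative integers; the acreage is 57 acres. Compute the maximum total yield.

U has the best ratio (11/3); taking only U gives at most 3×11 = 33 (stopped by the supply cap of 3).
Mixing does better — 5×S, 3×U, and 2×Y: area 57 ≤ 57, yield 5·8 + 3·11 + 2·11 = 95.

95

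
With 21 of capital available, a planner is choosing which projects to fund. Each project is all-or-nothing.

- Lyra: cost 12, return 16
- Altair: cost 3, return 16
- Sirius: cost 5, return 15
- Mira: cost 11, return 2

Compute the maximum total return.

Allowing fractional choices, the relaxed optimum would be about 47.2, but projects are indivisible.
Lyra + Altair + Sirius: cost 12 + 3 + 5 = 20 ≤ 21, return 16 + 16 + 15 = 47.
Altair + Sirius + Mira: cost 3 + 5 + 11 = 19 ≤ 21, return 16 + 15 + 2 = 33.
Best is Lyra, Altair, and Sirius with total return 47.

47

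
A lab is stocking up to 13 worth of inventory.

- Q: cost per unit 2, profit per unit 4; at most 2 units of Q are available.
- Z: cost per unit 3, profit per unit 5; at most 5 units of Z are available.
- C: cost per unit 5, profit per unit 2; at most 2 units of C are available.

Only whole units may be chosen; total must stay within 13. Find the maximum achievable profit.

4×Z: cost 12 ≤ 13, profit 4·5 = 20.
2×Q and 3×Z: cost 13 ≤ 13, profit 2·4 + 3·5 = 23.
Best is 23.

23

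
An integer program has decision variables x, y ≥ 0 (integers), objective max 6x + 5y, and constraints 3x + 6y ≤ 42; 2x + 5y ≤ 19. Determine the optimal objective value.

Relaxing integrality, the LP optimum is 57.00 at (x,y) = (9.5, 0), which is not an integer point.
(x,y)=(9,0): 3·9+6·0=27≤42, 2·9+5·0=18≤19, objective 54.
(x,y)=(8,0): 3·8+6·0=24≤42, 2·8+5·0=16≤19, objective 48.
No feasible integer point exceeds 54.

54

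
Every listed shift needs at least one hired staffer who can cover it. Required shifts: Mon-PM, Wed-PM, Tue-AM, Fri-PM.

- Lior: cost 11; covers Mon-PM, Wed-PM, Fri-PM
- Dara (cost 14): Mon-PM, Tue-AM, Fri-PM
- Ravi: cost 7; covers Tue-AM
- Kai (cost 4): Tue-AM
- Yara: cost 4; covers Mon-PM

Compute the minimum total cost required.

Choose Lior and Kai: together they cover Mon-PM, Wed-PM, Tue-AM, Fri-PM — every shift.
Total cost: 11 + 4 = 15.
No cover costs less than 15.

15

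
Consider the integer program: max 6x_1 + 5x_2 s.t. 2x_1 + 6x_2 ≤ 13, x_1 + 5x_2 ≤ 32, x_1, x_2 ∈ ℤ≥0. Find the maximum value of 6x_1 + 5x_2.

36

The continuous relaxation peaks at (6.5, 0) with value 39.00; rounding to a feasible lattice point costs some objective.
(x_1,x_2)=(6,0): 2·6+6·0=12≤13, 1·6+5·0=6≤32, objective 36.
(x_1,x_2)=(5,0): 2·5+6·0=10≤13, 1·5+5·0=5≤32, objective 30.
The best lattice point is (6,0), giving 36.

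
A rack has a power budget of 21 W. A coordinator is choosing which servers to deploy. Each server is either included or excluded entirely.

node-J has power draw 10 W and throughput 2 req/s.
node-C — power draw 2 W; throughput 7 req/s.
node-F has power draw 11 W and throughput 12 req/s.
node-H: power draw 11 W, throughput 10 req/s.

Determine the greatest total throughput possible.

19

Take node-C and node-F: power draw 2 + 11 = 13 ≤ 21, throughput 7 + 12 = 19.
No other feasible combination does better.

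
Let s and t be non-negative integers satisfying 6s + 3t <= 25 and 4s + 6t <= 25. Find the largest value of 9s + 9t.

45

The continuous relaxation peaks at (3.12, 2.08) with value 46.88; rounding to a feasible lattice point costs some objective.
(s,t)=(3,2) is feasible, giving 45.
(s,t)=(3,1) is feasible, giving 36.
The best lattice point is (3,2), giving 45.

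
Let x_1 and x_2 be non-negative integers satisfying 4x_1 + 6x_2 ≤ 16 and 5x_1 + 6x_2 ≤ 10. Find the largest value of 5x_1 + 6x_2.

(x_1,x_2)=(2,0) is feasible, giving 10.
(x_1,x_2)=(1,0) is feasible, giving 5.
The best lattice point is (2,0), giving 10.

10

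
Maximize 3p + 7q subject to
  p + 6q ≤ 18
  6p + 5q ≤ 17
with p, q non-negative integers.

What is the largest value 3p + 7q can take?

(p,q)=(0,3) is feasible, giving 21.
(p,q)=(1,2) is feasible, giving 17.
(p,q)=(0,2) is feasible, giving 14.
The best lattice point is (0,3), giving 21.

21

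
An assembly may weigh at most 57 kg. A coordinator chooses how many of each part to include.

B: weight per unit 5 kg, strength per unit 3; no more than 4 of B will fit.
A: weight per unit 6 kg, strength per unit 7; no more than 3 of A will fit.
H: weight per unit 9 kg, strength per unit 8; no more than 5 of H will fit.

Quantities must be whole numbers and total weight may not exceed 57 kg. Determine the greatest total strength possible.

Take 2×A and 5×H: weight 57 ≤ 57, strength 2·7 + 5·8 = 54.
No other integer combination yields more.

54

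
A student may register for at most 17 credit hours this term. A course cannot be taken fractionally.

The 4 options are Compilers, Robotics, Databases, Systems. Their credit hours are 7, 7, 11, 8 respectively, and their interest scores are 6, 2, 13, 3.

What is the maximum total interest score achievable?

13

Allowing fractional choices, the relaxed optimum would be about 18.1, but courses are indivisible.
Databases: credit hours 11 ≤ 17, interest score 13.
Compilers + Systems: credit hours 7 + 8 = 15 ≤ 17, interest score 6 + 3 = 9.
Best is Databases with total interest score 13.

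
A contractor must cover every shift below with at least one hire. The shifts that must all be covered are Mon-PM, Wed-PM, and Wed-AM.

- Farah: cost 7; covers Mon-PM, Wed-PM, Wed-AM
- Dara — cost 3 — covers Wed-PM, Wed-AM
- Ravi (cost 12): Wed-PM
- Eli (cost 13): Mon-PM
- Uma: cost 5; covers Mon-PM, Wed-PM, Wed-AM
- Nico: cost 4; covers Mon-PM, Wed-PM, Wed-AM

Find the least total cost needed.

Nico alone covers Mon-PM, Wed-PM, Wed-AM — every shift.
Total cost: 4.
No cover costs less than 4.

4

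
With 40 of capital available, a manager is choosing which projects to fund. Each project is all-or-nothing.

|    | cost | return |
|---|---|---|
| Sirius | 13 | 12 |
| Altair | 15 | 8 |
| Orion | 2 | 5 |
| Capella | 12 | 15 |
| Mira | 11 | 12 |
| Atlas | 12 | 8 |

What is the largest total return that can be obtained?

Allowing fractional choices, the relaxed optimum would be about 45.3, but projects are indivisible.
Sirius + Orion + Capella + Mira: cost 13 + 2 + 12 + 11 = 38 ≤ 40, return 12 + 5 + 15 + 12 = 44.
Orion + Capella + Mira + Atlas: cost 2 + 12 + 11 + 12 = 37 ≤ 40, return 5 + 15 + 12 + 8 = 40.
Best is Sirius, Orion, Capella, and Mira with total return 44.

44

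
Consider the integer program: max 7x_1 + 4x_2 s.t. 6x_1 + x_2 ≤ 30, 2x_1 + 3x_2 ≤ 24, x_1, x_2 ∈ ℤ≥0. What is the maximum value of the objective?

48

(x_1,x_2)=(4,5) is feasible, giving 48.
(x_1,x_2)=(3,6) is feasible, giving 45.
(x_1,x_2)=(4,4) is feasible, giving 44.
Maximum is 48 at (x_1,x_2)=(4,5).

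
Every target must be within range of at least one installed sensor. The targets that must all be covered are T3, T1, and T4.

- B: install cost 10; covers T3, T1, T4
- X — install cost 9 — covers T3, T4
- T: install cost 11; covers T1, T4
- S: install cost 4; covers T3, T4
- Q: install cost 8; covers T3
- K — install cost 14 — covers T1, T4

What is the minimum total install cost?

The greedy cost-per-new-target heuristic would pick S and B for 14, but a cheaper cover exists.
B alone covers T3, T1, T4 — every target.
Total install cost: 10.
No cover costs less than 10.

10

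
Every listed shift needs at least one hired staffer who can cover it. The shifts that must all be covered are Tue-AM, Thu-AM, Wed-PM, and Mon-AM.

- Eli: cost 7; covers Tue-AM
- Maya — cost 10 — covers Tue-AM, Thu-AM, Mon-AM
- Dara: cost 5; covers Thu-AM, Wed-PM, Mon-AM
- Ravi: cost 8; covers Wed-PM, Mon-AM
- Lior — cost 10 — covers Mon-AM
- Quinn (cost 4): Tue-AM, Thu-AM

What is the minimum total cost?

Choose Dara and Quinn: together they cover Tue-AM, Thu-AM, Wed-PM, Mon-AM — every shift.
Total cost: 5 + 4 = 9.
No cover costs less than 9.

9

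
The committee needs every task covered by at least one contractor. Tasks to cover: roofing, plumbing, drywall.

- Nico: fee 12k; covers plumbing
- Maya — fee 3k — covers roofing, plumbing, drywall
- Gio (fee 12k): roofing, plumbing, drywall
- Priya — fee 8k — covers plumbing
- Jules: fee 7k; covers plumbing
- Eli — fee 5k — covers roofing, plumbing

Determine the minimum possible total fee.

This is a weighted set-cover instance.
Maya alone covers roofing, plumbing, drywall — every task.
Total fee: 3.
No cover costs less than 3.

3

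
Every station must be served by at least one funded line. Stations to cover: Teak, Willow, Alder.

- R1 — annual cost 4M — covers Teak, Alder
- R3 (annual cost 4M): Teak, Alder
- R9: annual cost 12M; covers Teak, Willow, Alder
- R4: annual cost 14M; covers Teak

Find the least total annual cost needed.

12

The greedy cost-per-new-station heuristic would pick R1 and R9 for 16, but a cheaper cover exists.
R9 alone covers Teak, Willow, Alder — every station.
Total annual cost: 12.
No cover costs less than 12.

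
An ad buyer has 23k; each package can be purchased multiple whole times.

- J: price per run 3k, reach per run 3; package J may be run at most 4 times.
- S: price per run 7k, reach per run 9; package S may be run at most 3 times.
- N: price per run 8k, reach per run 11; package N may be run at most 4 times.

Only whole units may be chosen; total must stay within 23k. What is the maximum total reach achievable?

N has the best ratio (11/8); taking only N gives at most 2×11 = 22 (stopped by the price limit).
Mixing does better — 1×S and 2×N: price 23 ≤ 23, reach 1·9 + 2·11 = 31.

31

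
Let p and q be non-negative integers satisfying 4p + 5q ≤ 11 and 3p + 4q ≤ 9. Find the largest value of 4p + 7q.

14

(p,q)=(0,2) is feasible, giving 14.
(p,q)=(1,1) is feasible, giving 11.
(p,q)=(0,1) is feasible, giving 7.
Maximum is 14 at (p,q)=(0,2).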